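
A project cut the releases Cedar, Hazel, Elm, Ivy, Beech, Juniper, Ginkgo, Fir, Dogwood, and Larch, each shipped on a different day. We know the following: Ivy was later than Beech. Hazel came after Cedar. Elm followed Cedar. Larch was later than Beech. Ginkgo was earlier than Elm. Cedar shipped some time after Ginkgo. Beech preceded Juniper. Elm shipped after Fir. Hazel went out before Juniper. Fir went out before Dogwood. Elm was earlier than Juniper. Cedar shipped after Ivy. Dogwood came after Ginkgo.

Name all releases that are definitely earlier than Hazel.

Beech, Cedar, Ginkgo, Ivy

Directly stated before Hazel: Cedar.
Beech reaches Hazel via Beech → Ivy → Cedar → Hazel.
Ginkgo reaches Hazel via Ginkgo → Cedar → Hazel.
Ivy reaches Hazel via Ivy → Cedar → Hazel.
No chain forces Larch (or any of the others) ahead of Hazel.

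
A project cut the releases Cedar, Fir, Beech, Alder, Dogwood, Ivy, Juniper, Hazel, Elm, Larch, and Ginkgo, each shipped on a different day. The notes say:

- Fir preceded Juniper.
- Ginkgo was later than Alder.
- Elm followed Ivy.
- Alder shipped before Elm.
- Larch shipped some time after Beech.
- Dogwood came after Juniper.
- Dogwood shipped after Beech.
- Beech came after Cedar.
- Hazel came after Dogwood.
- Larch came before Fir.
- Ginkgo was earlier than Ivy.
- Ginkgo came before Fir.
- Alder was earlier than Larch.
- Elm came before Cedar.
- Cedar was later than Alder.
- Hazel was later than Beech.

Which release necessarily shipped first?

Alder has a chain of constraints placing it before every other release, so Alder must be first.

Alder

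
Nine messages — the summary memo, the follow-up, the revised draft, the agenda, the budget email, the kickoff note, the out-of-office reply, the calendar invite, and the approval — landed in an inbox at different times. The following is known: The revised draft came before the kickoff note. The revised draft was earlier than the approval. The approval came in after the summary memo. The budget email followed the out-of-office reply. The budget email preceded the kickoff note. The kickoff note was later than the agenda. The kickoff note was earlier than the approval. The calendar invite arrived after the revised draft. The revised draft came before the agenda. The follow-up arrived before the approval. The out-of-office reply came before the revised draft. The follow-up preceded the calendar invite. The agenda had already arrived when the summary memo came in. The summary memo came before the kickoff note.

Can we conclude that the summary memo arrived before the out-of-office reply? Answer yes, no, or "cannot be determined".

no

Tracing the constraints gives the out-of-office reply → the revised draft → the agenda → the summary memo, so the out-of-office reply must come before the summary memo.
That means the summary memo cannot be before the out-of-office reply.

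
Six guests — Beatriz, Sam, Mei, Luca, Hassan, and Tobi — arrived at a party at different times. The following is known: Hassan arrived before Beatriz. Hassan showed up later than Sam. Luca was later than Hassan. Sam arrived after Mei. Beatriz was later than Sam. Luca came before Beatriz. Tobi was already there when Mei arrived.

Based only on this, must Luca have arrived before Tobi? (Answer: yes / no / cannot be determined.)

no

Tracing the constraints gives Tobi → Mei → Sam → Hassan → Luca, so Tobi must come before Luca.
That means Luca cannot be before Tobi.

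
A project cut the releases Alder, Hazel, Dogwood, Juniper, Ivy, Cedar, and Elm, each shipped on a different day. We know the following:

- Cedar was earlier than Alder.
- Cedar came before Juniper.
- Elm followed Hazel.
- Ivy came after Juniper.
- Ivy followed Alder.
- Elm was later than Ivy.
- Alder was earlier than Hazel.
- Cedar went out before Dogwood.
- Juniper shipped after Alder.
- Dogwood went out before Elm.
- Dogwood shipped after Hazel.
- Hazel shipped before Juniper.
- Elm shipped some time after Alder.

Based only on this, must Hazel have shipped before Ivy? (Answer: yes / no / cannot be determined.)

yes

Chain the constraints: Hazel → Juniper → Ivy. Each link is directly stated, so Hazel comes before Ivy.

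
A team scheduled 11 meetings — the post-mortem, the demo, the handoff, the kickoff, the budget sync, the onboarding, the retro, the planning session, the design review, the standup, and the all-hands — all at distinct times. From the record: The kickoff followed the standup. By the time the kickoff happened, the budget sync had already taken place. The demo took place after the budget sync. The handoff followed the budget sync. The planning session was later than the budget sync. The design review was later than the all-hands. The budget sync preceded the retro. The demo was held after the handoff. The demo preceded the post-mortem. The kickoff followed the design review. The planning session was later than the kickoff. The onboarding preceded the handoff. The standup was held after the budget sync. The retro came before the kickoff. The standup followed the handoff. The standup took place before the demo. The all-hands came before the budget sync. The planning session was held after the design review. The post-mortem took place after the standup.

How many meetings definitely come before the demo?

Directly stated before the demo: the budget sync, the handoff, and the standup.
The all-hands reaches the demo via the all-hands → the budget sync → the demo.
The onboarding reaches the demo via the onboarding → the handoff → the demo.
That's the all-hands, the budget sync, the handoff, the onboarding, and the standup — 5 in all.

5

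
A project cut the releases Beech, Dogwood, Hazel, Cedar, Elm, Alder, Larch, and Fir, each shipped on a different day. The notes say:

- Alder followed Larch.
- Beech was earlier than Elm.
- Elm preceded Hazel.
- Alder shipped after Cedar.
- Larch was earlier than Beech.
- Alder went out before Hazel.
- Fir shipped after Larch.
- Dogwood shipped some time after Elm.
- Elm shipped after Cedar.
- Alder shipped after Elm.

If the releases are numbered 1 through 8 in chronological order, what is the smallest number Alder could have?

Beech, Cedar, Elm, and Larch must all come before Alder — 4 forced predecessors.
Nothing else is forced ahead of Alder, so its earliest slot is position 4 + 1 = 5.

5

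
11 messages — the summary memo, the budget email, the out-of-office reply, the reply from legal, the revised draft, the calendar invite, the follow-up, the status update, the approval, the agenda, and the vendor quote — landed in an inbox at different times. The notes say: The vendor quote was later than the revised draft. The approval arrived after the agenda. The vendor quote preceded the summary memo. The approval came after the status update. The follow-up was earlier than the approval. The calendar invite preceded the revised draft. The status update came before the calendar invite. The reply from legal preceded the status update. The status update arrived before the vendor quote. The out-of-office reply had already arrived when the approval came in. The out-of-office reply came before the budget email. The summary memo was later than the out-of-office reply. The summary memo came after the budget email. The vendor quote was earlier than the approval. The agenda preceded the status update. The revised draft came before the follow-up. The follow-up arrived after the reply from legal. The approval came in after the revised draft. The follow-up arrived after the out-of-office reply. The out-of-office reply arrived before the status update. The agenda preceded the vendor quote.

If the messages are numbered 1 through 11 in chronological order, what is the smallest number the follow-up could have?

The agenda, the calendar invite, the out-of-office reply, the reply from legal, the revised draft, and the status update must all come before the follow-up — 6 forced predecessors.
Nothing else is forced ahead of the follow-up, so its earliest slot is position 6 + 1 = 7.

7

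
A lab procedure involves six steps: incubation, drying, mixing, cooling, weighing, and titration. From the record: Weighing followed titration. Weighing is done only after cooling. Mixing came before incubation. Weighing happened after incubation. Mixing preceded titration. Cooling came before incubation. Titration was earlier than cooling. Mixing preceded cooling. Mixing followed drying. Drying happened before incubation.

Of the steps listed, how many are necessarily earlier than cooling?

3

Directly stated before cooling: mixing and titration.
Drying reaches cooling via drying → mixing → cooling.
No chain forces incubation (or any of the others) ahead of cooling.
That's drying, mixing, and titration — 3 in all.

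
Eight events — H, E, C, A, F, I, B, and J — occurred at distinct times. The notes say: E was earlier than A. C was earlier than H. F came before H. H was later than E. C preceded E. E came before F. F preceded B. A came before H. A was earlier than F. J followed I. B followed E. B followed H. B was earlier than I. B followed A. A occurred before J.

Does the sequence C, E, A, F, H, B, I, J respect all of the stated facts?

yes

Check each stated constraint against the proposed order — e.g. E is ahead of B; A is ahead of J. Every pair is in the required order; nothing is violated.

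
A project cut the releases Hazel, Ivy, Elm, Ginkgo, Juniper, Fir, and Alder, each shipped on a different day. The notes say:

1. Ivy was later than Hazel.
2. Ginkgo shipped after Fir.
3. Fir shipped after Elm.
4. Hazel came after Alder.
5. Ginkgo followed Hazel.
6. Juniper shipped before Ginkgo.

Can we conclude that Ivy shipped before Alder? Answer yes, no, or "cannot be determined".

Tracing the constraints gives Alder → Hazel → Ivy, so Alder must come before Ivy.
That means Ivy cannot be before Alder.

no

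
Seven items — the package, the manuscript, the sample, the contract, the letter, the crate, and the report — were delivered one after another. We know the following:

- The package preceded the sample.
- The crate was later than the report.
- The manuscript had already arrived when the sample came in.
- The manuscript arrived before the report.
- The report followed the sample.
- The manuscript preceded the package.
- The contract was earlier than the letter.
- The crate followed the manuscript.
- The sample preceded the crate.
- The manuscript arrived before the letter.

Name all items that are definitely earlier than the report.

the manuscript, the package, the sample

Directly stated before the report: the manuscript and the sample.
The package reaches the report via the package → the sample → the report.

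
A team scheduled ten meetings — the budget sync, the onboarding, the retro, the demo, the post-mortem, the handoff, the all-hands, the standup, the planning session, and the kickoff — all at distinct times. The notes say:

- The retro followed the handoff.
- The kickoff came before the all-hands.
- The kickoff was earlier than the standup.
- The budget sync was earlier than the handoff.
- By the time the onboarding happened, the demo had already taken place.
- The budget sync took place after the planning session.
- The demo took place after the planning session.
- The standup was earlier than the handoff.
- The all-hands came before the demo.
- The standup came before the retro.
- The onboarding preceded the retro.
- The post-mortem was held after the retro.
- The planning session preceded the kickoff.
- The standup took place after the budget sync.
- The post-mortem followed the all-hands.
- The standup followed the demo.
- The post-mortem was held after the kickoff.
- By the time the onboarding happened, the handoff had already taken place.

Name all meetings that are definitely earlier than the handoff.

the all-hands, the budget sync, the demo, the kickoff, the planning session, the standup

Directly stated before the handoff: the budget sync and the standup.
The all-hands reaches the handoff via the all-hands → the demo → the standup → the handoff.
The demo reaches the handoff via the demo → the standup → the handoff.
The kickoff reaches the handoff via the kickoff → the standup → the handoff.
Likewise the planning session reaches the handoff by chaining the stated constraints.
No chain forces the retro (or any of the others) ahead of the handoff.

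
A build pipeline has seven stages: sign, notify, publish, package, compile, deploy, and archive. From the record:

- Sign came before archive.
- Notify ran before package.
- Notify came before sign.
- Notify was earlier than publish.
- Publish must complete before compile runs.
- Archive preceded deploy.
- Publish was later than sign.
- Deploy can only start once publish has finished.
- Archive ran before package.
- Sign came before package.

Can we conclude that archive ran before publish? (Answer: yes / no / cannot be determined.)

cannot be determined

No chain of stated constraints runs from archive to publish, and none runs from publish to archive either.
So the relative order of archive and publish is not fixed by the given facts.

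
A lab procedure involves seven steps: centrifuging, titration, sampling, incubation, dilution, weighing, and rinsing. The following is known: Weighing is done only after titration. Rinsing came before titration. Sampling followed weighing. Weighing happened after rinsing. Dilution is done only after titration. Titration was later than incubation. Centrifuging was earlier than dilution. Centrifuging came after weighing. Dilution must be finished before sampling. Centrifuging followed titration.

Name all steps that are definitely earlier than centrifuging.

incubation, rinsing, titration, weighing

Directly stated before centrifuging: titration and weighing.
Incubation reaches centrifuging via incubation → titration → centrifuging.
Rinsing reaches centrifuging via rinsing → titration → centrifuging.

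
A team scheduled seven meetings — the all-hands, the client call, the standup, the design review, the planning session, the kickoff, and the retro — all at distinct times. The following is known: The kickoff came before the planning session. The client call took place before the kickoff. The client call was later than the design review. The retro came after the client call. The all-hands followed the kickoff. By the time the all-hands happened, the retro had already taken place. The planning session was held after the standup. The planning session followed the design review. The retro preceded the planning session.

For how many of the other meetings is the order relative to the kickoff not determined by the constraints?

2

Forced before the kickoff: the client call and the design review; forced after the kickoff: the all-hands and the planning session.
That leaves the retro and the standup with no forced order relative to the kickoff — 2.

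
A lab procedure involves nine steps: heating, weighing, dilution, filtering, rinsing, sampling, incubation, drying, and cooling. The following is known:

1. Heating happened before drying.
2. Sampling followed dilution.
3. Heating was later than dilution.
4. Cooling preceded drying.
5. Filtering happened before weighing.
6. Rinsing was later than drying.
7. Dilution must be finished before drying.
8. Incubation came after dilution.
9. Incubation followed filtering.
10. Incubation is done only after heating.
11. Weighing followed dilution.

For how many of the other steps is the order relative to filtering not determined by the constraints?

6

Forced after filtering: incubation and weighing.
That leaves cooling, dilution, drying, heating, rinsing, and sampling with no forced order relative to filtering — 6.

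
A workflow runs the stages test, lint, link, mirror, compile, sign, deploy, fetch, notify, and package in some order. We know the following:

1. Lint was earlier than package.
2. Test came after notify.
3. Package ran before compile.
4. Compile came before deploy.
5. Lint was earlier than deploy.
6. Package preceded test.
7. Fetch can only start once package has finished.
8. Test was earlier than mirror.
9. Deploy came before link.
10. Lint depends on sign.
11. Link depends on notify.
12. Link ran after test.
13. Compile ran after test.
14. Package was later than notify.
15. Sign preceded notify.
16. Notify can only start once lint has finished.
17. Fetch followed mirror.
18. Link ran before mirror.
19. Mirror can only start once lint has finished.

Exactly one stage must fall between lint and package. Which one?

notify

Tracing the constraints gives lint → notify → package, so notify sits after lint and before package.
No other stage is forced both after lint and before package.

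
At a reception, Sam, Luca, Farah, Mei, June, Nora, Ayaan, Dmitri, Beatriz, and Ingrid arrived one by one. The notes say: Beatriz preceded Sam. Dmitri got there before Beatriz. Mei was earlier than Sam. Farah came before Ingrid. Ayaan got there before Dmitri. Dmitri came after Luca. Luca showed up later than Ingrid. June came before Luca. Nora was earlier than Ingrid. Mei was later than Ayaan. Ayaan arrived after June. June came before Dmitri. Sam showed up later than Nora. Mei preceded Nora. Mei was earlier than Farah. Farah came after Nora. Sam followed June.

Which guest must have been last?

Sam

Every other guest has a chain of constraints placing them before Sam, so Sam is last.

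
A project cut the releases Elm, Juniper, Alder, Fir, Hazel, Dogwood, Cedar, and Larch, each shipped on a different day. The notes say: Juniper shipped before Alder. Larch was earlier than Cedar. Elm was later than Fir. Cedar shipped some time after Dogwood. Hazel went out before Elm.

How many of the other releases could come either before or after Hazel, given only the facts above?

Forced after Hazel: Elm.
That leaves Alder, Cedar, Dogwood, Fir, Juniper, and Larch with no forced order relative to Hazel — 6.

6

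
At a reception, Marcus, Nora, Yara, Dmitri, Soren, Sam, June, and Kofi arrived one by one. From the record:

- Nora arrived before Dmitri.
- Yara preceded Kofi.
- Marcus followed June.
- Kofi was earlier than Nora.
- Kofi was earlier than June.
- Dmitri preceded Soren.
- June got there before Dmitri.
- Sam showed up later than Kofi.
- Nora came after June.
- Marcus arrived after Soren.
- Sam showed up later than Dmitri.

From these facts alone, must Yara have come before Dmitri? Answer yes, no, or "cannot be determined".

yes

Chain the constraints: Yara → Kofi → Nora → Dmitri. Each link is directly stated, so Yara comes before Dmitri.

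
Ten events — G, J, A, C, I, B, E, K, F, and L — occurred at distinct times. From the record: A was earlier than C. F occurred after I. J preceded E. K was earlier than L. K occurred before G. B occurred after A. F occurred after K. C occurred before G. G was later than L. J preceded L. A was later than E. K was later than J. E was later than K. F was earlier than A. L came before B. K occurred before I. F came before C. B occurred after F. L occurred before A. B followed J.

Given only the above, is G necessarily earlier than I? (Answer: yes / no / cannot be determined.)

Tracing the constraints gives I → F → C → G, so I must come before G.
That means G cannot be before I.

no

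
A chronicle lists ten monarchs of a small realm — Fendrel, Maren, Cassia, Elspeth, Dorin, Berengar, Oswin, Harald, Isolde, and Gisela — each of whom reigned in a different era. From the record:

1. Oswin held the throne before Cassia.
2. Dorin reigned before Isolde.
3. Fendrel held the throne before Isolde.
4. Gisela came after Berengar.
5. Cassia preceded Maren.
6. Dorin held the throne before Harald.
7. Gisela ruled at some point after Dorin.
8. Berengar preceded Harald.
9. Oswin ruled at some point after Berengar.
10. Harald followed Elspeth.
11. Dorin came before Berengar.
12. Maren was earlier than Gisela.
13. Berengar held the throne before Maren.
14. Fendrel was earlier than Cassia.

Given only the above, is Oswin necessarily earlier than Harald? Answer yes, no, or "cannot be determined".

No chain of stated constraints runs from Oswin to Harald, and none runs from Harald to Oswin either.
So the relative order of Oswin and Harald is not fixed by the given facts.

cannot be determined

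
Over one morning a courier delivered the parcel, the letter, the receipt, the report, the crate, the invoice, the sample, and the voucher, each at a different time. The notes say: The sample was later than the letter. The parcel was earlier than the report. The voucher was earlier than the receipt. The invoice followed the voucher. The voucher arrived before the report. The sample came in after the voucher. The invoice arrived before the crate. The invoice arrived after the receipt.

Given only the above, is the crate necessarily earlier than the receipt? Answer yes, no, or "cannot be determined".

Tracing the constraints gives the receipt → the invoice → the crate, so the receipt must come before the crate.
That means the crate cannot be before the receipt.

no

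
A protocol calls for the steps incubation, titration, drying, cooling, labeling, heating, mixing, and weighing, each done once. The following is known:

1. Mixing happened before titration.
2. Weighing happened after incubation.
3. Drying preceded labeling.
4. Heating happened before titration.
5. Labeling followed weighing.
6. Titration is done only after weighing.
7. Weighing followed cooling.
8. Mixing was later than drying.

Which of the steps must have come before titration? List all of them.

Directly stated before titration: heating, mixing, and weighing.
Cooling reaches titration via cooling → weighing → titration.
Drying reaches titration via drying → mixing → titration.
Incubation reaches titration via incubation → weighing → titration.
No chain forces labeling ahead of titration.

cooling, drying, heating, incubation, mixing, weighing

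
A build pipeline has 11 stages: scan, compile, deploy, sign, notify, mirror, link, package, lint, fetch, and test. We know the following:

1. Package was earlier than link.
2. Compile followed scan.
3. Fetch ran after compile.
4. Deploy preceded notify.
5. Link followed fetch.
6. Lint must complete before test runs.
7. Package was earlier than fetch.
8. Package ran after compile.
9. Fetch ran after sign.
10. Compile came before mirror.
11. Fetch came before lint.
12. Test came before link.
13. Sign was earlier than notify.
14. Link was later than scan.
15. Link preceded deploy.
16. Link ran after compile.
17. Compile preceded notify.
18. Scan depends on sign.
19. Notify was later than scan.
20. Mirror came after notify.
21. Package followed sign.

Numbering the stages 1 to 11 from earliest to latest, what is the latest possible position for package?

4

Package must come before deploy, fetch, link, lint, mirror, notify, and test — 7 stages forced after it.
Everything else can be placed before package in some valid order, so package can sit as late as position 11 − 7 = 4.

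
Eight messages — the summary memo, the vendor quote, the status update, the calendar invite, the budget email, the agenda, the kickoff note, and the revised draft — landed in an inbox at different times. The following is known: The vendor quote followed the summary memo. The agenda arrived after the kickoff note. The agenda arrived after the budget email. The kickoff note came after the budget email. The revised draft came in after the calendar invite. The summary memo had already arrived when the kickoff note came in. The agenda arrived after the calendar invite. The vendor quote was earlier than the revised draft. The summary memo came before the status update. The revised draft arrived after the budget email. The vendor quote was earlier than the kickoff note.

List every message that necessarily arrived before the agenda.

the budget email, the calendar invite, the kickoff note, the summary memo, the vendor quote

Directly stated before the agenda: the budget email, the calendar invite, and the kickoff note.
The summary memo reaches the agenda via the summary memo → the kickoff note → the agenda.
The vendor quote reaches the agenda via the vendor quote → the kickoff note → the agenda.
No chain forces the status update (or any of the others) ahead of the agenda.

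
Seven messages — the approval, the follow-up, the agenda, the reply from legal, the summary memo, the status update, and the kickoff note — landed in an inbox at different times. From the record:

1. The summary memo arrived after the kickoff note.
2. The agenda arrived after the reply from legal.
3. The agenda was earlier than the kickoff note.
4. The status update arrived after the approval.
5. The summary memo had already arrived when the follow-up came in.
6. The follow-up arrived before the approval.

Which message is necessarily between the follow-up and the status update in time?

Tracing the constraints gives the follow-up → the approval → the status update, so the approval sits after the follow-up and before the status update.
No other message is forced both after the follow-up and before the status update.

the approval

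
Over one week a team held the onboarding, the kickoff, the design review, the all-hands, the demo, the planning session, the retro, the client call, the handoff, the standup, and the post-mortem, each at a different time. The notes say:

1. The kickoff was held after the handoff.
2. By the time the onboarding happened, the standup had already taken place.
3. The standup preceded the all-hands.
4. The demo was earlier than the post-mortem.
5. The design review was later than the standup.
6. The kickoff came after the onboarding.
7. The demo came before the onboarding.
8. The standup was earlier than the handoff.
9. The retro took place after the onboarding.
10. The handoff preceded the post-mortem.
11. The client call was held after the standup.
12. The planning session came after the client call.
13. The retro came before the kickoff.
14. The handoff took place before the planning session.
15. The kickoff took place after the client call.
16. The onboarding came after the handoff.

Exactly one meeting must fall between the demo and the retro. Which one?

Tracing the constraints gives the demo → the onboarding → the retro, so the onboarding sits after the demo and before the retro.
No other meeting is forced both after the demo and before the retro.

the onboarding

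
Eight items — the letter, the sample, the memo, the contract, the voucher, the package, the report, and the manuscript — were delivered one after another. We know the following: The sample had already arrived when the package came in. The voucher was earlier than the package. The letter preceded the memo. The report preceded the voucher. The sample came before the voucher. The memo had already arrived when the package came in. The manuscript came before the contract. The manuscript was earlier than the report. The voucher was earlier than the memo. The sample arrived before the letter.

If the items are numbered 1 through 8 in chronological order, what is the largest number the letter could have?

The letter must come before the memo and the package — 2 items forced after it.
Everything else can be placed before the letter in some valid order, so the letter can sit as late as position 8 − 2 = 6.

6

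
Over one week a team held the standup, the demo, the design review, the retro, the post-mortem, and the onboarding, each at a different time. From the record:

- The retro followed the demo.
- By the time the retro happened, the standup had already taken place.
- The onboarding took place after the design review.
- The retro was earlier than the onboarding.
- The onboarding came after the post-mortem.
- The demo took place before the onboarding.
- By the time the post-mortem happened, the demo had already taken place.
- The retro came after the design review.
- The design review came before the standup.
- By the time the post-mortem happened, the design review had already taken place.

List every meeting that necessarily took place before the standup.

the design review

Directly stated before the standup: the design review.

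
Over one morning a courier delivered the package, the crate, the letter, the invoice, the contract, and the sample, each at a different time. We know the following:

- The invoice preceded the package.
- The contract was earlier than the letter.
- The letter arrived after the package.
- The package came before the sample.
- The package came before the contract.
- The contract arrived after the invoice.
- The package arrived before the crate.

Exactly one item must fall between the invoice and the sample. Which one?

the package

Tracing the constraints gives the invoice → the package → the sample, so the package sits after the invoice and before the sample.
No other item is forced both after the invoice and before the sample.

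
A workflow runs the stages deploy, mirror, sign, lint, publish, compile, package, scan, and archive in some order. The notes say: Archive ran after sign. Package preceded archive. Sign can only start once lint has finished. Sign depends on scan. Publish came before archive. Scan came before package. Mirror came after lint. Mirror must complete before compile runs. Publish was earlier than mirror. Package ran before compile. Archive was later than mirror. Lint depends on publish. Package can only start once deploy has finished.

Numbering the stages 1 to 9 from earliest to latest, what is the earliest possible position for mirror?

3

Lint and publish must both come before mirror — 2 forced predecessors.
Nothing else is forced ahead of mirror, so its earliest slot is position 2 + 1 = 3.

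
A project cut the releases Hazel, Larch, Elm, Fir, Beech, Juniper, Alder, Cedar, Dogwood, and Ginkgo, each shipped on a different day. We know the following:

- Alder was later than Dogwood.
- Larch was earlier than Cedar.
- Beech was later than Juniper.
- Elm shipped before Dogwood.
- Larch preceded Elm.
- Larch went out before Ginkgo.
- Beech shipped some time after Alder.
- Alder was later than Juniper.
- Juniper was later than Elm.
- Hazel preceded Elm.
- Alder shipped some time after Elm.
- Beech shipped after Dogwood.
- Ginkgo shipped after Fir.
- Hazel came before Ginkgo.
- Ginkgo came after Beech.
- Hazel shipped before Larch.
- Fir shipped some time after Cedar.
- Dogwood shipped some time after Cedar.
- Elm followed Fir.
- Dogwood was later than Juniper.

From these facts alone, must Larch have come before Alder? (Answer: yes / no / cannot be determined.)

yes

Chain the constraints: Larch → Elm → Alder. Each link is directly stated, so Larch comes before Alder.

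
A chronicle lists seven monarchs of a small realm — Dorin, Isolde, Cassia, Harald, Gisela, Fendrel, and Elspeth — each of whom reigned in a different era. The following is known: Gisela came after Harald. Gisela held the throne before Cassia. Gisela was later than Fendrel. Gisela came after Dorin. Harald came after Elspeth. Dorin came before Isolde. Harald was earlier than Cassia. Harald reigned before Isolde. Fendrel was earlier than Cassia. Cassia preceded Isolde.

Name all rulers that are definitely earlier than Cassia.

Dorin, Elspeth, Fendrel, Gisela, Harald

Directly stated before Cassia: Fendrel, Gisela, and Harald.
Dorin reaches Cassia via Dorin → Gisela → Cassia.
Elspeth reaches Cassia via Elspeth → Harald → Cassia.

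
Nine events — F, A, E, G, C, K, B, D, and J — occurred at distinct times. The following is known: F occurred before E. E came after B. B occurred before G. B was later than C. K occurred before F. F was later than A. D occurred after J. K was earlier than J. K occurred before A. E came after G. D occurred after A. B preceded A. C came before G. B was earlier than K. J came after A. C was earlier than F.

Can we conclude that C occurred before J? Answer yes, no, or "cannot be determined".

yes

Chain the constraints: C → B → K → J. Each link is directly stated, so C comes before J.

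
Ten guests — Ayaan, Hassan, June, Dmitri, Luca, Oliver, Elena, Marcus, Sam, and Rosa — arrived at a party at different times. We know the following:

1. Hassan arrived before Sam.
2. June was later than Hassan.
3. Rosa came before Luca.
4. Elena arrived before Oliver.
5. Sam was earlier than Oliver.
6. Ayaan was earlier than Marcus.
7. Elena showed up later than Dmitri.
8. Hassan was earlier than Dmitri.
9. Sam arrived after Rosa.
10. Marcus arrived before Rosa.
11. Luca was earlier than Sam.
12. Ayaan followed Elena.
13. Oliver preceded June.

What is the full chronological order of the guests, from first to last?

Hassan, Dmitri, Elena, Ayaan, Marcus, Rosa, Luca, Sam, Oliver, June

The constraints fix every adjacent pair, so only one ordering works:
Hassan → Dmitri → Elena → Ayaan → Marcus → Rosa → Luca → Sam → Oliver → June.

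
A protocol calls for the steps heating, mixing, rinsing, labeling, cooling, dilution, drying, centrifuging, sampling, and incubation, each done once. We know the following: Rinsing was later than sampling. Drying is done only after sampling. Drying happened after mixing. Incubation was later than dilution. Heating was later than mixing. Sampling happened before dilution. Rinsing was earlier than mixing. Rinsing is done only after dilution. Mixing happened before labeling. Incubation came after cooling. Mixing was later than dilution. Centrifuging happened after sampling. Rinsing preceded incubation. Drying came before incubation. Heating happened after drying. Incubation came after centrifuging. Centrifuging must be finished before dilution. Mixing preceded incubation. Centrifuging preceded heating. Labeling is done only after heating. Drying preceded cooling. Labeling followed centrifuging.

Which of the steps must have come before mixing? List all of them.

centrifuging, dilution, rinsing, sampling

Directly stated before mixing: dilution and rinsing.
Centrifuging reaches mixing via centrifuging → dilution → mixing.
Sampling reaches mixing via sampling → rinsing → mixing.
No chain forces labeling (or any of the others) ahead of mixing.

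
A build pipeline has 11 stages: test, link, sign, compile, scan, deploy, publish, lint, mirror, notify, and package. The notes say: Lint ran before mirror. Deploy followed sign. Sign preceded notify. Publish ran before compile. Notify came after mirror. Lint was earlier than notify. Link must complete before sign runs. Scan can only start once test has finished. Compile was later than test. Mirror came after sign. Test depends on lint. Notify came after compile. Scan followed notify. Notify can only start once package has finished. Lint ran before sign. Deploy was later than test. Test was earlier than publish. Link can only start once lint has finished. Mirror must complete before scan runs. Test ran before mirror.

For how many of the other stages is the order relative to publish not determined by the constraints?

5

Forced before publish: lint and test; forced after publish: compile, notify, and scan.
That leaves deploy, link, mirror, package, and sign with no forced order relative to publish — 5.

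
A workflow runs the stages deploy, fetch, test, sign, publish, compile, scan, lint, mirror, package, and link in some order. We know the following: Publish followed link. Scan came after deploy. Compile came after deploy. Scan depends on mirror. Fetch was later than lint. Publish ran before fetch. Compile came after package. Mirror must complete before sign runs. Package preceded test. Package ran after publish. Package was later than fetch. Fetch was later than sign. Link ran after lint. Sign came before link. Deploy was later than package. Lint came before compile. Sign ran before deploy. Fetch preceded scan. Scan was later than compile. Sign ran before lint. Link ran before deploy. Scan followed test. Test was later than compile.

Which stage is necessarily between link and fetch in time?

Tracing the constraints gives link → publish → fetch, so publish sits after link and before fetch.
No other stage is forced both after link and before fetch.

publish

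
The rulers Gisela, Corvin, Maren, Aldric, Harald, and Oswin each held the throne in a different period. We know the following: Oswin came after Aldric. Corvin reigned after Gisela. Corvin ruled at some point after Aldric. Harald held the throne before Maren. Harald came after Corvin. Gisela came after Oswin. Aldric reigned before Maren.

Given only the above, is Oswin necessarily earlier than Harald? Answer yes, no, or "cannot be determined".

Chain the constraints: Oswin → Gisela → Corvin → Harald. Each link is directly stated, so Oswin comes before Harald.

yes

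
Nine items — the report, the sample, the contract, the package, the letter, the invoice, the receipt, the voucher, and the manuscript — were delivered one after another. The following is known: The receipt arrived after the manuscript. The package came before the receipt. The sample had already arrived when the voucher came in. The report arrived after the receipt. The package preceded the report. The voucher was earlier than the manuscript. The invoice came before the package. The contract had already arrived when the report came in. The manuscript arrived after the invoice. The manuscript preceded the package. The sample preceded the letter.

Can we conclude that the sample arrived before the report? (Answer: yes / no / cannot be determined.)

Chain the constraints: the sample → the voucher → the manuscript → the package → the report. Each link is directly stated, so the sample comes before the report.

yes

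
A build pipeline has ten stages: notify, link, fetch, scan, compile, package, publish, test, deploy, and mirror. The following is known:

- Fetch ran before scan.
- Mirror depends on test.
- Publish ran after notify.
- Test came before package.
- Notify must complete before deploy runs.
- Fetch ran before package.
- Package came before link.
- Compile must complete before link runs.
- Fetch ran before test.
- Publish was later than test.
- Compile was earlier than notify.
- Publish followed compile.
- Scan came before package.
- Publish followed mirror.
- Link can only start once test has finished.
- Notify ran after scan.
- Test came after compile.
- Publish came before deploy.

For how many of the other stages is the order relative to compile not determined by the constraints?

2

Forced after compile: deploy, link, mirror, notify, package, publish, and test.
That leaves fetch and scan with no forced order relative to compile — 2.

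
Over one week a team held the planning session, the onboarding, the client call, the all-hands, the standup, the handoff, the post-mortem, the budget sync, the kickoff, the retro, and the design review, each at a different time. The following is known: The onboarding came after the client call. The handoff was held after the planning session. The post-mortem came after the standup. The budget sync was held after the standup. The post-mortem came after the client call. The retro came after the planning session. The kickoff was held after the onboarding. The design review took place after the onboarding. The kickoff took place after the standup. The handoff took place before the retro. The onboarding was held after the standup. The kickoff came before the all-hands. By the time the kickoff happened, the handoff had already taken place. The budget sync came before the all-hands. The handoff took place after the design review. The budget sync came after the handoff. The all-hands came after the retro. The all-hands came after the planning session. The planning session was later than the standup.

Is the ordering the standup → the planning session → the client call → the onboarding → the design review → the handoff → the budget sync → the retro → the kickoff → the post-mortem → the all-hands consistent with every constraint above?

yes

Check each stated constraint against the proposed order — e.g. the standup is ahead of the post-mortem; the planning session is ahead of the all-hands. Every pair is in the required order; nothing is violated.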